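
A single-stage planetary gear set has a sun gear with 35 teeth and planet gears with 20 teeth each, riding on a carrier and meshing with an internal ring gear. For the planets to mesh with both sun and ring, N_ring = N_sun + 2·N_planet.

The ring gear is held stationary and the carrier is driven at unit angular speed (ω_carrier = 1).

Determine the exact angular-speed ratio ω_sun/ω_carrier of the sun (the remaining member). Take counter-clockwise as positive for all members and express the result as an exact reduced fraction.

N_ring = 35 + 2·20 = 75
35(ω_s−ω_c) = −75(ω_r−ω_c),  ω_r=0, ω_c=1
ω_s = 1 − (75/35)(0−1) = 22/7
ω_s/ω_c = 22/7

22/7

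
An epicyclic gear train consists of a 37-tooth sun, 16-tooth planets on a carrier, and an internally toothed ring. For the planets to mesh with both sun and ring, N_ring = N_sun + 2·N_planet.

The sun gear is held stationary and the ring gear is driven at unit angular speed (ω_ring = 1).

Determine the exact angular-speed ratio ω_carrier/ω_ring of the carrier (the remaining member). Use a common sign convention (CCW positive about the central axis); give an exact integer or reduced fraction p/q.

69/106

N_ring = 37 + 2·16 = 69
37(ω_s−ω_c) = −69(ω_r−ω_c),  ω_s=0, ω_r=1
37(0−ω_c) = −69(1−ω_c)  ⇒  106ω_c = 69  ⇒  ω_c = 69/106
ω_c/ω_r = 69/106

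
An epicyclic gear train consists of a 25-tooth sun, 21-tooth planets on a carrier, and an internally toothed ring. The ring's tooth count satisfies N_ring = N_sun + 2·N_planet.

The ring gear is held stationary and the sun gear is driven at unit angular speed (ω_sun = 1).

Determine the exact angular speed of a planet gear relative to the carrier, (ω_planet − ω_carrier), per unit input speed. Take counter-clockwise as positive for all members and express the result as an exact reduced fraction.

-1675/1932

N_ring = 25 + 2·21 = 67
25(ω_s−ω_c) = −67(ω_r−ω_c),  ω_r=0, ω_s=1
25(1−ω_c) = −67(0−ω_c)  ⇒  92ω_c = 25  ⇒  ω_c = 25/92
sun–planet: 25·(1−25/92) = −21·(ω_p−ω_c)  ⇒  ω_p−ω_c = −(25/21)·(67/92) = -1675/1932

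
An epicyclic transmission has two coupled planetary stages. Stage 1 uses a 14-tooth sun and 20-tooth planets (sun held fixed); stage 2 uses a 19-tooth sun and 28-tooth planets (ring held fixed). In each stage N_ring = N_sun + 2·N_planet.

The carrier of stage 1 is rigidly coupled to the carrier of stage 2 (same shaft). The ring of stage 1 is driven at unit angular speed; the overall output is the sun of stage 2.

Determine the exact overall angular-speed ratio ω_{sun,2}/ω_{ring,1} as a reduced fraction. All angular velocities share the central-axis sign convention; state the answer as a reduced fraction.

1269/323

Stage 1: N_ring = 14 + 2·20 = 54
Stage 1: 14(ω_s−ω_c) = −54(ω_r−ω_c),  ω_s=0, ω_r=1
Stage 1: 14(0−ω_c) = −54(1−ω_c)  ⇒  68ω_c = 54  ⇒  ω_c = 27/34
  ⇒ ω_c¹/ω_r¹ = 27/34
Stage 2: N_ring = 19 + 2·28 = 75
Stage 2: 19(ω_s−ω_c) = −75(ω_r−ω_c),  ω_r=0, ω_c=1
Stage 2: ω_s = 1 − (75/19)(0−1) = 94/19
  ⇒ ω_s²/ω_c² = 94/19
Coupling ω_c² = ω_c¹ ⇒ overall = 27/34 × 94/19 = 1269/323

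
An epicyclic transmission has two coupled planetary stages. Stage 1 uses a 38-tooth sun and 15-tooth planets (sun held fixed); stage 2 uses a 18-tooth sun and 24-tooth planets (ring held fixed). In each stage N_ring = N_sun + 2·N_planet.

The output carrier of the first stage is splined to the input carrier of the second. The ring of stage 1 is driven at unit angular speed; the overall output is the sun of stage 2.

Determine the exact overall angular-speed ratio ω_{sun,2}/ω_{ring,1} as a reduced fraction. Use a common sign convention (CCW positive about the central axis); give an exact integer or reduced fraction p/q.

476/159

Stage 1: N_ring = 38 + 2·15 = 68
Stage 1: 38(ω_s−ω_c) = −68(ω_r−ω_c),  ω_s=0, ω_r=1
Stage 1: 38(0−ω_c) = −68(1−ω_c)  ⇒  106ω_c = 68  ⇒  ω_c = 34/53
  ⇒ ω_c¹/ω_r¹ = 34/53
Stage 2: N_ring = 18 + 2·24 = 66
Stage 2: 18(ω_s−ω_c) = −66(ω_r−ω_c),  ω_r=0, ω_c=1
Stage 2: ω_s = 1 − (66/18)(0−1) = 14/3
  ⇒ ω_s²/ω_c² = 14/3
Coupling ω_c² = ω_c¹ ⇒ overall = 34/53 × 14/3 = 476/159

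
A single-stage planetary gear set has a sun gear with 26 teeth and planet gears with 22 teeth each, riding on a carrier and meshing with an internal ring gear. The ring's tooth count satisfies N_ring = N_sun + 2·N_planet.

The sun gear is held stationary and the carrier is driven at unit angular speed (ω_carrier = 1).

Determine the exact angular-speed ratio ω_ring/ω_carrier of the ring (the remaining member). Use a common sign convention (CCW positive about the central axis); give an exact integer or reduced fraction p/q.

N_ring = 26 + 2·22 = 70
26(ω_s−ω_c) = −70(ω_r−ω_c),  ω_s=0, ω_c=1
ω_r = 1 − (26/70)(0−1) = 48/35
ω_r/ω_c = 48/35

48/35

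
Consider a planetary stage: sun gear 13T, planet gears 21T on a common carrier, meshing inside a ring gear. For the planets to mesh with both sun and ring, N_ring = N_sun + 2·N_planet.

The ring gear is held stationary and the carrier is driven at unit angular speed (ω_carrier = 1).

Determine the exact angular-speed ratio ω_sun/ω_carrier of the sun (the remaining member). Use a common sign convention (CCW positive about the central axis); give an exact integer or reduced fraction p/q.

N_ring = 13 + 2·21 = 55
13(ω_s−ω_c) = −55(ω_r−ω_c),  ω_r=0, ω_c=1
ω_s = 1 − (55/13)(0−1) = 68/13
ω_s/ω_c = 68/13

68/13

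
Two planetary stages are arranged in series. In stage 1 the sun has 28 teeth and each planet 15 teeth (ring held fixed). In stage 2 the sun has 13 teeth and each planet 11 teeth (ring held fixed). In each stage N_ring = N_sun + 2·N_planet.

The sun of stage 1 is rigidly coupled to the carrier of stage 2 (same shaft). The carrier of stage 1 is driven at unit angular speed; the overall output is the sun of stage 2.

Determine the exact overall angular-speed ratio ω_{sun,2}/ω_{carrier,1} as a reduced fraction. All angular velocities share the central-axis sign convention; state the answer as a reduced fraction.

1032/91

Stage 1: N_ring = 28 + 2·15 = 58
Stage 1: 28(ω_s−ω_c) = −58(ω_r−ω_c),  ω_r=0, ω_c=1
Stage 1: ω_s = 1 − (58/28)(0−1) = 43/14
  ⇒ ω_s¹/ω_c¹ = 43/14
Stage 2: N_ring = 13 + 2·11 = 35
Stage 2: 13(ω_s−ω_c) = −35(ω_r−ω_c),  ω_r=0, ω_c=1
Stage 2: ω_s = 1 − (35/13)(0−1) = 48/13
  ⇒ ω_s²/ω_c² = 48/13
Coupling ω_c² = ω_s¹ ⇒ overall = 43/14 × 48/13 = 1032/91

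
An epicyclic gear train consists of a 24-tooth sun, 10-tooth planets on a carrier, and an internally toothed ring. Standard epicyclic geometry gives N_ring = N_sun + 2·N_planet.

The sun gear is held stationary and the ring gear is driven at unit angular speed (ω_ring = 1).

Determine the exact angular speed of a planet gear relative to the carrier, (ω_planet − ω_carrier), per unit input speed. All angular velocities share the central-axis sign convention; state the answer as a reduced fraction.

132/85

N_ring = 24 + 2·10 = 44
24(ω_s−ω_c) = −44(ω_r−ω_c),  ω_s=0, ω_r=1
24(0−ω_c) = −44(1−ω_c)  ⇒  68ω_c = 44  ⇒  ω_c = 11/17
sun–planet: 24·(0−11/17) = −10·(ω_p−ω_c)  ⇒  ω_p−ω_c = −(24/10)·(-11/17) = 132/85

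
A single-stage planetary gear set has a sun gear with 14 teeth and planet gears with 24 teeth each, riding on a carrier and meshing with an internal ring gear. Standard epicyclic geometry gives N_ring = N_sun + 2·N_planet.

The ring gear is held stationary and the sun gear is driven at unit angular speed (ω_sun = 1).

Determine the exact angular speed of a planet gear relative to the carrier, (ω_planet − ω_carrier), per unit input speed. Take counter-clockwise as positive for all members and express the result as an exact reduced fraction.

N_ring = 14 + 2·24 = 62
14(ω_s−ω_c) = −62(ω_r−ω_c),  ω_r=0, ω_s=1
14(1−ω_c) = −62(0−ω_c)  ⇒  76ω_c = 14  ⇒  ω_c = 7/38
sun–planet: 14·(1−7/38) = −24·(ω_p−ω_c)  ⇒  ω_p−ω_c = −(14/24)·(31/38) = -217/456

-217/456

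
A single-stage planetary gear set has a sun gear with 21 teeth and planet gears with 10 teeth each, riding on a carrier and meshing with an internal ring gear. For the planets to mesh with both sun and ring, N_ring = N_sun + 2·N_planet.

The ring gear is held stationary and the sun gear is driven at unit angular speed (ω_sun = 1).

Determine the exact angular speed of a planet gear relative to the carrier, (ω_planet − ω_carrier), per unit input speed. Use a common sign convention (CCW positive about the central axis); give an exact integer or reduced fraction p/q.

-861/620

N_ring = 21 + 2·10 = 41
21(ω_s−ω_c) = −41(ω_r−ω_c),  ω_r=0, ω_s=1
21(1−ω_c) = −41(0−ω_c)  ⇒  62ω_c = 21  ⇒  ω_c = 21/62
sun–planet: 21·(1−21/62) = −10·(ω_p−ω_c)  ⇒  ω_p−ω_c = −(21/10)·(41/62) = -861/620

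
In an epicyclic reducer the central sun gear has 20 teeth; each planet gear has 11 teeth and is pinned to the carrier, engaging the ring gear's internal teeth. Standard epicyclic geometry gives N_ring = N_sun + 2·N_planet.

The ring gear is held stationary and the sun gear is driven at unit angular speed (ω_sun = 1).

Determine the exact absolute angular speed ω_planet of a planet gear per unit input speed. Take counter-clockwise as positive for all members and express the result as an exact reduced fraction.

N_ring = 20 + 2·11 = 42
20(ω_s−ω_c) = −42(ω_r−ω_c),  ω_r=0, ω_s=1
20(1−ω_c) = −42(0−ω_c)  ⇒  62ω_c = 20  ⇒  ω_c = 10/31
sun–planet: 20·(1−10/31) = −11·(ω_p−ω_c)  ⇒  ω_p−ω_c = −(20/11)·(21/31) = -420/341
ω_p = 10/31 − 420/341 = -10/11

-10/11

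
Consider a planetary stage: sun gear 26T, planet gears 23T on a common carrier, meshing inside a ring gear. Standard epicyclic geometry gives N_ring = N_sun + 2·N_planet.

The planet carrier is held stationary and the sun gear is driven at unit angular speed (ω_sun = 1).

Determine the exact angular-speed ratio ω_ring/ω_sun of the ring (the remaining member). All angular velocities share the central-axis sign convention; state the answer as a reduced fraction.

-13/36

N_ring = 26 + 2·23 = 72
26(ω_s−ω_c) = −72(ω_r−ω_c),  ω_c=0, ω_s=1
ω_r = 0 − (26/72)(1−0) = -13/36
ω_r/ω_s = -13/36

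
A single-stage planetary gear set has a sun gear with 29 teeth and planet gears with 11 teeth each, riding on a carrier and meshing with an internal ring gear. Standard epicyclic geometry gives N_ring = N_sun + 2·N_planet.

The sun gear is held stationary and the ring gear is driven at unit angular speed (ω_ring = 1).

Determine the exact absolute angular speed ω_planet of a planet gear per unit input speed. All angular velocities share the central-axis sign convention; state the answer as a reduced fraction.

51/22

N_ring = 29 + 2·11 = 51
29(ω_s−ω_c) = −51(ω_r−ω_c),  ω_s=0, ω_r=1
29(0−ω_c) = −51(1−ω_c)  ⇒  80ω_c = 51  ⇒  ω_c = 51/80
sun–planet: 29·(0−51/80) = −11·(ω_p−ω_c)  ⇒  ω_p−ω_c = −(29/11)·(-51/80) = 1479/880
ω_p = 51/80 + 1479/880 = 51/22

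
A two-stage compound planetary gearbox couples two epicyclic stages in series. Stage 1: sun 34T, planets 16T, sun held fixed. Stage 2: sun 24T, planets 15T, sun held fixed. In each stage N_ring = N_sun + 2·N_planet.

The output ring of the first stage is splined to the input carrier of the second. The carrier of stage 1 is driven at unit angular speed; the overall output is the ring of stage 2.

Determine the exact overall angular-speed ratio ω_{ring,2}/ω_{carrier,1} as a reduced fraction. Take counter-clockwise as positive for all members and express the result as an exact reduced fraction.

Stage 1: N_ring = 34 + 2·16 = 66
Stage 1: 34(ω_s−ω_c) = −66(ω_r−ω_c),  ω_s=0, ω_c=1
Stage 1: ω_r = 1 − (34/66)(0−1) = 50/33
  ⇒ ω_r¹/ω_c¹ = 50/33
Stage 2: N_ring = 24 + 2·15 = 54
Stage 2: 24(ω_s−ω_c) = −54(ω_r−ω_c),  ω_s=0, ω_c=1
Stage 2: ω_r = 1 − (24/54)(0−1) = 13/9
  ⇒ ω_r²/ω_c² = 13/9
Coupling ω_c² = ω_r¹ ⇒ overall = 50/33 × 13/9 = 650/297

650/297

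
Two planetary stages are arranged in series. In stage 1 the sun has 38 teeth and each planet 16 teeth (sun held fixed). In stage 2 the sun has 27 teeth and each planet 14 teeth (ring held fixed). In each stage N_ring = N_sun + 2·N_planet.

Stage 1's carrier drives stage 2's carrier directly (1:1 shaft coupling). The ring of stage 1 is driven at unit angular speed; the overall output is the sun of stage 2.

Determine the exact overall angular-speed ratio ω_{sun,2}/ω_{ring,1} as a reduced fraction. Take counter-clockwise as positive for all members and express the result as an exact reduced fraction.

1435/729

Stage 1: N_ring = 38 + 2·16 = 70
Stage 1: 38(ω_s−ω_c) = −70(ω_r−ω_c),  ω_s=0, ω_r=1
Stage 1: 38(0−ω_c) = −70(1−ω_c)  ⇒  108ω_c = 70  ⇒  ω_c = 35/54
  ⇒ ω_c¹/ω_r¹ = 35/54
Stage 2: N_ring = 27 + 2·14 = 55
Stage 2: 27(ω_s−ω_c) = −55(ω_r−ω_c),  ω_r=0, ω_c=1
Stage 2: ω_s = 1 − (55/27)(0−1) = 82/27
  ⇒ ω_s²/ω_c² = 82/27
Coupling ω_c² = ω_c¹ ⇒ overall = 35/54 × 82/27 = 1435/729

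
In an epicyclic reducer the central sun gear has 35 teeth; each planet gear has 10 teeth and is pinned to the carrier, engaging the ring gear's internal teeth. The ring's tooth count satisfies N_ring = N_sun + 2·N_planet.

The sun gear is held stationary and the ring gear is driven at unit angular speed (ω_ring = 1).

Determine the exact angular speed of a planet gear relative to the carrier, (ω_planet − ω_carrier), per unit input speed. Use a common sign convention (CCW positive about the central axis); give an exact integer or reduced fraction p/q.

N_ring = 35 + 2·10 = 55
35(ω_s−ω_c) = −55(ω_r−ω_c),  ω_s=0, ω_r=1
35(0−ω_c) = −55(1−ω_c)  ⇒  90ω_c = 55  ⇒  ω_c = 11/18
sun–planet: 35·(0−11/18) = −10·(ω_p−ω_c)  ⇒  ω_p−ω_c = −(35/10)·(-11/18) = 77/36

77/36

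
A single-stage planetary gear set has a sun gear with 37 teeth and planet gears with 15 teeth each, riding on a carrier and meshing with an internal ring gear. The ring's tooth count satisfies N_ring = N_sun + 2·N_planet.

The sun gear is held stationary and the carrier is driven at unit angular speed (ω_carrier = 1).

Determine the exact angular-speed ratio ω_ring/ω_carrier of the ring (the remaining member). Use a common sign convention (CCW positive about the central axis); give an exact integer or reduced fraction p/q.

N_ring = 37 + 2·15 = 67
37(ω_s−ω_c) = −67(ω_r−ω_c),  ω_s=0, ω_c=1
ω_r = 1 − (37/67)(0−1) = 104/67
ω_r/ω_c = 104/67

104/67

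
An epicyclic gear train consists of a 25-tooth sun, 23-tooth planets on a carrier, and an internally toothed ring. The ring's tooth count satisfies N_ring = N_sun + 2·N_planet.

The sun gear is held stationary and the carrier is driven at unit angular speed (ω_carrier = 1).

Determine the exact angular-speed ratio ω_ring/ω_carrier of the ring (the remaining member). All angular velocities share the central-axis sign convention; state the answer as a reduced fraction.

N_ring = 25 + 2·23 = 71
25(ω_s−ω_c) = −71(ω_r−ω_c),  ω_s=0, ω_c=1
ω_r = 1 − (25/71)(0−1) = 96/71
ω_r/ω_c = 96/71

96/71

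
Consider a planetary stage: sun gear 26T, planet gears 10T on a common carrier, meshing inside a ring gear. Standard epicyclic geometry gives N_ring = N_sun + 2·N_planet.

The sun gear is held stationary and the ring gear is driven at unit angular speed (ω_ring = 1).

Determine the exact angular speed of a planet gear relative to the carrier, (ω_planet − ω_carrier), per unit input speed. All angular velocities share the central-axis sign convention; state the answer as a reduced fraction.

N_ring = 26 + 2·10 = 46
26(ω_s−ω_c) = −46(ω_r−ω_c),  ω_s=0, ω_r=1
26(0−ω_c) = −46(1−ω_c)  ⇒  72ω_c = 46  ⇒  ω_c = 23/36
sun–planet: 26·(0−23/36) = −10·(ω_p−ω_c)  ⇒  ω_p−ω_c = −(26/10)·(-23/36) = 299/180

299/180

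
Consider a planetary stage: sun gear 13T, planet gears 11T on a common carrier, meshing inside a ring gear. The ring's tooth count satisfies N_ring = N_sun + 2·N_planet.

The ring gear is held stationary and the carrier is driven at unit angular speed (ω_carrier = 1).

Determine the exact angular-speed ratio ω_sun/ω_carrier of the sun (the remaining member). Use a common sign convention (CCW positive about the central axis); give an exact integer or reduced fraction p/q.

48/13

N_ring = 13 + 2·11 = 35
13(ω_s−ω_c) = −35(ω_r−ω_c),  ω_r=0, ω_c=1
ω_s = 1 − (35/13)(0−1) = 48/13
ω_s/ω_c = 48/13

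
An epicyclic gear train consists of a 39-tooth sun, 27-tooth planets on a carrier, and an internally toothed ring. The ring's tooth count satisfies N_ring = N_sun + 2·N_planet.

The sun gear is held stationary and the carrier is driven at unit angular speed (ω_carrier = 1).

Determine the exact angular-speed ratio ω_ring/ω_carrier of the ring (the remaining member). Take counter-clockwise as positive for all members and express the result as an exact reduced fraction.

44/31

N_ring = 39 + 2·27 = 93
39(ω_s−ω_c) = −93(ω_r−ω_c),  ω_s=0, ω_c=1
ω_r = 1 − (39/93)(0−1) = 44/31
ω_r/ω_c = 44/31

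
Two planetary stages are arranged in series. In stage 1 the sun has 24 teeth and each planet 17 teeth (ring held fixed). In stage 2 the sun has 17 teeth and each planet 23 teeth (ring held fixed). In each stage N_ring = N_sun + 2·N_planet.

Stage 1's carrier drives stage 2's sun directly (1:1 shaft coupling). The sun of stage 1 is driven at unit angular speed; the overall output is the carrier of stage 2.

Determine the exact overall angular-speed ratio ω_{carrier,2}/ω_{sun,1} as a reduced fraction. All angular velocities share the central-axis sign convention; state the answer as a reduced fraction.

Stage 1: N_ring = 24 + 2·17 = 58
Stage 1: 24(ω_s−ω_c) = −58(ω_r−ω_c),  ω_r=0, ω_s=1
Stage 1: 24(1−ω_c) = −58(0−ω_c)  ⇒  82ω_c = 24  ⇒  ω_c = 12/41
  ⇒ ω_c¹/ω_s¹ = 12/41
Stage 2: N_ring = 17 + 2·23 = 63
Stage 2: 17(ω_s−ω_c) = −63(ω_r−ω_c),  ω_r=0, ω_s=1
Stage 2: 17(1−ω_c) = −63(0−ω_c)  ⇒  80ω_c = 17  ⇒  ω_c = 17/80
  ⇒ ω_c²/ω_s² = 17/80
Coupling ω_s² = ω_c¹ ⇒ overall = 12/41 × 17/80 = 51/820

51/820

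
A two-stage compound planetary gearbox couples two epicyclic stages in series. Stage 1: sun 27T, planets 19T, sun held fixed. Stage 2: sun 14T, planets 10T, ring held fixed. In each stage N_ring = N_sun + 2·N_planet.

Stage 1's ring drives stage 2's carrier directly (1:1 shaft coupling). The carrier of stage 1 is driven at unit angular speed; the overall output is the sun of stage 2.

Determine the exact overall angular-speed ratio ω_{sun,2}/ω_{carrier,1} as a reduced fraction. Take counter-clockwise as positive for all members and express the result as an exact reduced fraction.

Stage 1: N_ring = 27 + 2·19 = 65
Stage 1: 27(ω_s−ω_c) = −65(ω_r−ω_c),  ω_s=0, ω_c=1
Stage 1: ω_r = 1 − (27/65)(0−1) = 92/65
  ⇒ ω_r¹/ω_c¹ = 92/65
Stage 2: N_ring = 14 + 2·10 = 34
Stage 2: 14(ω_s−ω_c) = −34(ω_r−ω_c),  ω_r=0, ω_c=1
Stage 2: ω_s = 1 − (34/14)(0−1) = 24/7
  ⇒ ω_s²/ω_c² = 24/7
Coupling ω_c² = ω_r¹ ⇒ overall = 92/65 × 24/7 = 2208/455

2208/455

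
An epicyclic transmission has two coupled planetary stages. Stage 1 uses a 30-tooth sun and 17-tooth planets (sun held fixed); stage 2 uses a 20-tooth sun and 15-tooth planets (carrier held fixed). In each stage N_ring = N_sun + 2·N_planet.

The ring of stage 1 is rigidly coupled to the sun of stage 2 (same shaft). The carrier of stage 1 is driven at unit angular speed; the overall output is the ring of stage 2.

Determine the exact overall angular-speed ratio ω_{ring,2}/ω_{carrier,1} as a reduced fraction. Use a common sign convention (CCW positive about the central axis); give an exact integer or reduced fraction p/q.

-47/80

Stage 1: N_ring = 30 + 2·17 = 64
Stage 1: 30(ω_s−ω_c) = −64(ω_r−ω_c),  ω_s=0, ω_c=1
Stage 1: ω_r = 1 − (30/64)(0−1) = 47/32
  ⇒ ω_r¹/ω_c¹ = 47/32
Stage 2: N_ring = 20 + 2·15 = 50
Stage 2: 20(ω_s−ω_c) = −50(ω_r−ω_c),  ω_c=0, ω_s=1
Stage 2: ω_r = 0 − (20/50)(1−0) = -2/5
  ⇒ ω_r²/ω_s² = -2/5
Coupling ω_s² = ω_r¹ ⇒ overall = 47/32 × -2/5 = -47/80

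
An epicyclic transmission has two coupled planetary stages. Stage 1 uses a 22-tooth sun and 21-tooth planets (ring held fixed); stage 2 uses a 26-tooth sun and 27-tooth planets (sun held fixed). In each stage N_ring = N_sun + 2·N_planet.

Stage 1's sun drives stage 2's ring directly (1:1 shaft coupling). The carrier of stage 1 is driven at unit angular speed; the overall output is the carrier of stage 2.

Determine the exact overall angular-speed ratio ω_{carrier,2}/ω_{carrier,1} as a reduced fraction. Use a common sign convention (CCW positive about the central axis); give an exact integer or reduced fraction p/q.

1720/583

Stage 1: N_ring = 22 + 2·21 = 64
Stage 1: 22(ω_s−ω_c) = −64(ω_r−ω_c),  ω_r=0, ω_c=1
Stage 1: ω_s = 1 − (64/22)(0−1) = 43/11
  ⇒ ω_s¹/ω_c¹ = 43/11
Stage 2: N_ring = 26 + 2·27 = 80
Stage 2: 26(ω_s−ω_c) = −80(ω_r−ω_c),  ω_s=0, ω_r=1
Stage 2: 26(0−ω_c) = −80(1−ω_c)  ⇒  106ω_c = 80  ⇒  ω_c = 40/53
  ⇒ ω_c²/ω_r² = 40/53
Coupling ω_r² = ω_s¹ ⇒ overall = 43/11 × 40/53 = 1720/583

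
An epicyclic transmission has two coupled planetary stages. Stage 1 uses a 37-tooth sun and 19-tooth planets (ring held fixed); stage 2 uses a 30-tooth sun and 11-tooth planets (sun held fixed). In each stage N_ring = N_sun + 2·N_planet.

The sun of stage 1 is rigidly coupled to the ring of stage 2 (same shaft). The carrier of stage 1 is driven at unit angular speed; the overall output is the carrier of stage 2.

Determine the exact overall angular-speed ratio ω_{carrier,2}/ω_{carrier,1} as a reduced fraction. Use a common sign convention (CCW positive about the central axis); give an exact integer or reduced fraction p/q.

Stage 1: N_ring = 37 + 2·19 = 75
Stage 1: 37(ω_s−ω_c) = −75(ω_r−ω_c),  ω_r=0, ω_c=1
Stage 1: ω_s = 1 − (75/37)(0−1) = 112/37
  ⇒ ω_s¹/ω_c¹ = 112/37
Stage 2: N_ring = 30 + 2·11 = 52
Stage 2: 30(ω_s−ω_c) = −52(ω_r−ω_c),  ω_s=0, ω_r=1
Stage 2: 30(0−ω_c) = −52(1−ω_c)  ⇒  82ω_c = 52  ⇒  ω_c = 26/41
  ⇒ ω_c²/ω_r² = 26/41
Coupling ω_r² = ω_s¹ ⇒ overall = 112/37 × 26/41 = 2912/1517

2912/1517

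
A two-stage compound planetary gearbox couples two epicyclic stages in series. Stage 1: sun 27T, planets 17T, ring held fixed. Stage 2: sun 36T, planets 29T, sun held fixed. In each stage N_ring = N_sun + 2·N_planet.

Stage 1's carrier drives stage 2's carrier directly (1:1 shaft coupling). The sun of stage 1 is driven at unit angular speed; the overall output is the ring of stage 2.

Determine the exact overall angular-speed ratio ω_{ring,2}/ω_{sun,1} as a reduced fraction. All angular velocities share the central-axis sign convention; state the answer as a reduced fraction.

1755/4136

Stage 1: N_ring = 27 + 2·17 = 61
Stage 1: 27(ω_s−ω_c) = −61(ω_r−ω_c),  ω_r=0, ω_s=1
Stage 1: 27(1−ω_c) = −61(0−ω_c)  ⇒  88ω_c = 27  ⇒  ω_c = 27/88
  ⇒ ω_c¹/ω_s¹ = 27/88
Stage 2: N_ring = 36 + 2·29 = 94
Stage 2: 36(ω_s−ω_c) = −94(ω_r−ω_c),  ω_s=0, ω_c=1
Stage 2: ω_r = 1 − (36/94)(0−1) = 65/47
  ⇒ ω_r²/ω_c² = 65/47
Coupling ω_c² = ω_c¹ ⇒ overall = 27/88 × 65/47 = 1755/4136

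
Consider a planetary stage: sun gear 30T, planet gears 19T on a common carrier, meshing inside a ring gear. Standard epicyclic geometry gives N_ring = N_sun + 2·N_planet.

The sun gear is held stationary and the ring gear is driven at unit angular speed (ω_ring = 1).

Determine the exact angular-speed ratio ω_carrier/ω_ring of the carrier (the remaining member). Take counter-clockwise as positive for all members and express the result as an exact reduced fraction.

N_ring = 30 + 2·19 = 68
30(ω_s−ω_c) = −68(ω_r−ω_c),  ω_s=0, ω_r=1
30(0−ω_c) = −68(1−ω_c)  ⇒  98ω_c = 68  ⇒  ω_c = 34/49
ω_c/ω_r = 34/49

34/49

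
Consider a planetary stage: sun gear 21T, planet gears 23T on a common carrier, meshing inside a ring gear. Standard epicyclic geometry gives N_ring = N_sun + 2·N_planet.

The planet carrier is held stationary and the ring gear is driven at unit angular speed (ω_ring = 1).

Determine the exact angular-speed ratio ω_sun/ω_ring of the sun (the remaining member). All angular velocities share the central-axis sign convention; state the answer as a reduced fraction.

N_ring = 21 + 2·23 = 67
21(ω_s−ω_c) = −67(ω_r−ω_c),  ω_c=0, ω_r=1
ω_s = 0 − (67/21)(1−0) = -67/21
ω_s/ω_r = -67/21

-67/21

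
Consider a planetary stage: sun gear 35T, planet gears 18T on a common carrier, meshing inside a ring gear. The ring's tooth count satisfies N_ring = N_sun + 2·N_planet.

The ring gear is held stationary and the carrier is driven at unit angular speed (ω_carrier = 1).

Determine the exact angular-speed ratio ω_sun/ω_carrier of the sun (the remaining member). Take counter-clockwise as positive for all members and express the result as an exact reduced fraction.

N_ring = 35 + 2·18 = 71
35(ω_s−ω_c) = −71(ω_r−ω_c),  ω_r=0, ω_c=1
ω_s = 1 − (71/35)(0−1) = 106/35
ω_s/ω_c = 106/35

106/35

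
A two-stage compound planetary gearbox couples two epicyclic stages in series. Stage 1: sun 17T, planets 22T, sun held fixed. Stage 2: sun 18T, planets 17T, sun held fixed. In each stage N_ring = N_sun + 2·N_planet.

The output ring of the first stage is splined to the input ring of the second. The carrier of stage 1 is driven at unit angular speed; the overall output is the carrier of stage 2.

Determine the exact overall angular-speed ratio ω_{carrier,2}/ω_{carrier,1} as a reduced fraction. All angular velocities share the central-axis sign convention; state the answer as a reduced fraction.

2028/2135

Stage 1: N_ring = 17 + 2·22 = 61
Stage 1: 17(ω_s−ω_c) = −61(ω_r−ω_c),  ω_s=0, ω_c=1
Stage 1: ω_r = 1 − (17/61)(0−1) = 78/61
  ⇒ ω_r¹/ω_c¹ = 78/61
Stage 2: N_ring = 18 + 2·17 = 52
Stage 2: 18(ω_s−ω_c) = −52(ω_r−ω_c),  ω_s=0, ω_r=1
Stage 2: 18(0−ω_c) = −52(1−ω_c)  ⇒  70ω_c = 52  ⇒  ω_c = 26/35
  ⇒ ω_c²/ω_r² = 26/35
Coupling ω_r² = ω_r¹ ⇒ overall = 78/61 × 26/35 = 2028/2135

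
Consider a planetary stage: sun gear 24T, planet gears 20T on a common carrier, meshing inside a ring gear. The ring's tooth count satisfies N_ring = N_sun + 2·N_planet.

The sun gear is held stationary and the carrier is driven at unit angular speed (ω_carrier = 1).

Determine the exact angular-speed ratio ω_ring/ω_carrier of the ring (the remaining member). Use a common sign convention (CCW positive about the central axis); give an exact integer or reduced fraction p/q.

11/8

N_ring = 24 + 2·20 = 64
24(ω_s−ω_c) = −64(ω_r−ω_c),  ω_s=0, ω_c=1
ω_r = 1 − (24/64)(0−1) = 11/8
ω_r/ω_c = 11/8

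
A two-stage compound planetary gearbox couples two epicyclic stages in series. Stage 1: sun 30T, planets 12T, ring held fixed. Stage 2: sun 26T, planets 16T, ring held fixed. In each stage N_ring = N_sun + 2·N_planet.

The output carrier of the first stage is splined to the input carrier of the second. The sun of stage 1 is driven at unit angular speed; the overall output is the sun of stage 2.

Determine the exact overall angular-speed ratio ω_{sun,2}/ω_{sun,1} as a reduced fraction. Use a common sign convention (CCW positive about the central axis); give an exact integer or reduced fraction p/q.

15/13

Stage 1: N_ring = 30 + 2·12 = 54
Stage 1: 30(ω_s−ω_c) = −54(ω_r−ω_c),  ω_r=0, ω_s=1
Stage 1: 30(1−ω_c) = −54(0−ω_c)  ⇒  84ω_c = 30  ⇒  ω_c = 5/14
  ⇒ ω_c¹/ω_s¹ = 5/14
Stage 2: N_ring = 26 + 2·16 = 58
Stage 2: 26(ω_s−ω_c) = −58(ω_r−ω_c),  ω_r=0, ω_c=1
Stage 2: ω_s = 1 − (58/26)(0−1) = 42/13
  ⇒ ω_s²/ω_c² = 42/13
Coupling ω_c² = ω_c¹ ⇒ overall = 5/14 × 42/13 = 15/13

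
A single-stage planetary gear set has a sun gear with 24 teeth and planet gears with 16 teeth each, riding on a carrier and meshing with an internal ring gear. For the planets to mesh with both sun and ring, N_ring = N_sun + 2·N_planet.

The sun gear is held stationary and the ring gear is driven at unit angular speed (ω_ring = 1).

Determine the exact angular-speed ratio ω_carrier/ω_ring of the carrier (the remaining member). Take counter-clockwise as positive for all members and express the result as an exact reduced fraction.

7/10

N_ring = 24 + 2·16 = 56
24(ω_s−ω_c) = −56(ω_r−ω_c),  ω_s=0, ω_r=1
24(0−ω_c) = −56(1−ω_c)  ⇒  80ω_c = 56  ⇒  ω_c = 7/10
ω_c/ω_r = 7/10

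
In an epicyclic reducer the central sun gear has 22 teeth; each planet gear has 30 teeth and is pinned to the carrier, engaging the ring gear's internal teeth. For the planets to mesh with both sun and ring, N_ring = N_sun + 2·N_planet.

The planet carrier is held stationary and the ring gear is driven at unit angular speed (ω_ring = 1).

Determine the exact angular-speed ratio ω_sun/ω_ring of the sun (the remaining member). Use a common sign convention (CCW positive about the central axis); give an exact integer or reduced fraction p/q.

N_ring = 22 + 2·30 = 82
22(ω_s−ω_c) = −82(ω_r−ω_c),  ω_c=0, ω_r=1
ω_s = 0 − (82/22)(1−0) = -41/11
ω_s/ω_r = -41/11

-41/11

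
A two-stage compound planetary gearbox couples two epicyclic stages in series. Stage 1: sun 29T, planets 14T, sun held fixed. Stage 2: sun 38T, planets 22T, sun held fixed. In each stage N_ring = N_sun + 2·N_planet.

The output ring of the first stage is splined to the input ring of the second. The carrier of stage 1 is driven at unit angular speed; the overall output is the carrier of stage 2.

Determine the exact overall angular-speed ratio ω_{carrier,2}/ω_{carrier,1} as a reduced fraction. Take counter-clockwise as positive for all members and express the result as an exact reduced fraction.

1763/1710

Stage 1: N_ring = 29 + 2·14 = 57
Stage 1: 29(ω_s−ω_c) = −57(ω_r−ω_c),  ω_s=0, ω_c=1
Stage 1: ω_r = 1 − (29/57)(0−1) = 86/57
  ⇒ ω_r¹/ω_c¹ = 86/57
Stage 2: N_ring = 38 + 2·22 = 82
Stage 2: 38(ω_s−ω_c) = −82(ω_r−ω_c),  ω_s=0, ω_r=1
Stage 2: 38(0−ω_c) = −82(1−ω_c)  ⇒  120ω_c = 82  ⇒  ω_c = 41/60
  ⇒ ω_c²/ω_r² = 41/60
Coupling ω_r² = ω_r¹ ⇒ overall = 86/57 × 41/60 = 1763/1710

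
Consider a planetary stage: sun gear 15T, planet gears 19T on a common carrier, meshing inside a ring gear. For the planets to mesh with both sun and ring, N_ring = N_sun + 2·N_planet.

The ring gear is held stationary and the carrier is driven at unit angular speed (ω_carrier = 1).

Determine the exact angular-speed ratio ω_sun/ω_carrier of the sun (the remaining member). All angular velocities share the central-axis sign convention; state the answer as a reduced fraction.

N_ring = 15 + 2·19 = 53
15(ω_s−ω_c) = −53(ω_r−ω_c),  ω_r=0, ω_c=1
ω_s = 1 − (53/15)(0−1) = 68/15
ω_s/ω_c = 68/15

68/15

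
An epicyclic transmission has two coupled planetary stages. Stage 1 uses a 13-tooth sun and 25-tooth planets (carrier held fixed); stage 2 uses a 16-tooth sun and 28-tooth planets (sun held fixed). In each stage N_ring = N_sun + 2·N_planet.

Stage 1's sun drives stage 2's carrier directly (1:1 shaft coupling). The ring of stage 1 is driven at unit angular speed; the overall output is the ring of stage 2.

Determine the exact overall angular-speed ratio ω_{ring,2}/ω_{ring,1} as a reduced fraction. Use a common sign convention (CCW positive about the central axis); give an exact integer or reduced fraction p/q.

-77/13

Stage 1: N_ring = 13 + 2·25 = 63
Stage 1: 13(ω_s−ω_c) = −63(ω_r−ω_c),  ω_c=0, ω_r=1
Stage 1: ω_s = 0 − (63/13)(1−0) = -63/13
  ⇒ ω_s¹/ω_r¹ = -63/13
Stage 2: N_ring = 16 + 2·28 = 72
Stage 2: 16(ω_s−ω_c) = −72(ω_r−ω_c),  ω_s=0, ω_c=1
Stage 2: ω_r = 1 − (16/72)(0−1) = 11/9
  ⇒ ω_r²/ω_c² = 11/9
Coupling ω_c² = ω_s¹ ⇒ overall = -63/13 × 11/9 = -77/13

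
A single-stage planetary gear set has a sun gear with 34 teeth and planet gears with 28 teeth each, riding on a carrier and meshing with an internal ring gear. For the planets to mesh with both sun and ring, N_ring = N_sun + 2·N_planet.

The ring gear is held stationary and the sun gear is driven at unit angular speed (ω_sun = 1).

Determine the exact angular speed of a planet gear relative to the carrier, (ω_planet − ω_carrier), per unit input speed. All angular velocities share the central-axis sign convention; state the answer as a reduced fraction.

N_ring = 34 + 2·28 = 90
34(ω_s−ω_c) = −90(ω_r−ω_c),  ω_r=0, ω_s=1
34(1−ω_c) = −90(0−ω_c)  ⇒  124ω_c = 34  ⇒  ω_c = 17/62
sun–planet: 34·(1−17/62) = −28·(ω_p−ω_c)  ⇒  ω_p−ω_c = −(34/28)·(45/62) = -765/868

-765/868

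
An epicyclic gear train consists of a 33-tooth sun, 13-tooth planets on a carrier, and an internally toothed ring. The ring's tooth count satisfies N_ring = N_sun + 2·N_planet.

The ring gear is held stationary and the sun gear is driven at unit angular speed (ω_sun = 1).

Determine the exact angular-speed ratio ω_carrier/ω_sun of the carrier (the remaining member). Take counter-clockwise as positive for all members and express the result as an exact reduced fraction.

N_ring = 33 + 2·13 = 59
33(ω_s−ω_c) = −59(ω_r−ω_c),  ω_r=0, ω_s=1
33(1−ω_c) = −59(0−ω_c)  ⇒  92ω_c = 33  ⇒  ω_c = 33/92
ω_c/ω_s = 33/92

33/92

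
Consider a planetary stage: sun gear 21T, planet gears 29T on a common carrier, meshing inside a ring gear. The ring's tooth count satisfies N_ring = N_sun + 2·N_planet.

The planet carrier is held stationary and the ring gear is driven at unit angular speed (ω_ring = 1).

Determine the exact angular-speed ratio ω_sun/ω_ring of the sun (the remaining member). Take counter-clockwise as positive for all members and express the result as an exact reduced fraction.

-79/21

N_ring = 21 + 2·29 = 79
21(ω_s−ω_c) = −79(ω_r−ω_c),  ω_c=0, ω_r=1
ω_s = 0 − (79/21)(1−0) = -79/21
ω_s/ω_r = -79/21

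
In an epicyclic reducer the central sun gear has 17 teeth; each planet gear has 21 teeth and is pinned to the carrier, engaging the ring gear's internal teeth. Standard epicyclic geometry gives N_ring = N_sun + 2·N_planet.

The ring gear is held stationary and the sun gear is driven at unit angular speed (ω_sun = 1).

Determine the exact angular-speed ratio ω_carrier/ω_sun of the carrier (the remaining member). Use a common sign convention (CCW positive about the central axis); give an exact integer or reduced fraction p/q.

N_ring = 17 + 2·21 = 59
17(ω_s−ω_c) = −59(ω_r−ω_c),  ω_r=0, ω_s=1
17(1−ω_c) = −59(0−ω_c)  ⇒  76ω_c = 17  ⇒  ω_c = 17/76
ω_c/ω_s = 17/76

17/76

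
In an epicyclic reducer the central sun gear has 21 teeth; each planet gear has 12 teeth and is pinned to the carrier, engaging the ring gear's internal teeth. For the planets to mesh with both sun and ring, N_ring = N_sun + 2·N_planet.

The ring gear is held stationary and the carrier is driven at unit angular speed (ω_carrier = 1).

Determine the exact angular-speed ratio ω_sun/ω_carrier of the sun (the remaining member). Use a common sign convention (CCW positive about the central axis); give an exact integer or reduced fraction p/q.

22/7

N_ring = 21 + 2·12 = 45
21(ω_s−ω_c) = −45(ω_r−ω_c),  ω_r=0, ω_c=1
ω_s = 1 − (45/21)(0−1) = 22/7
ω_s/ω_c = 22/7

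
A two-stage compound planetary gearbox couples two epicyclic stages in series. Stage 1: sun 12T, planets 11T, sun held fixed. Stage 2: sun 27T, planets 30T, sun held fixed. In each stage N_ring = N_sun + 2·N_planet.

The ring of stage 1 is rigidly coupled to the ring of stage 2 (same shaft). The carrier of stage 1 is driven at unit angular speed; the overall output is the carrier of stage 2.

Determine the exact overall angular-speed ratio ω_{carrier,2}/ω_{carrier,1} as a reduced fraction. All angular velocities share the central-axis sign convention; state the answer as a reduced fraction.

Stage 1: N_ring = 12 + 2·11 = 34
Stage 1: 12(ω_s−ω_c) = −34(ω_r−ω_c),  ω_s=0, ω_c=1
Stage 1: ω_r = 1 − (12/34)(0−1) = 23/17
  ⇒ ω_r¹/ω_c¹ = 23/17
Stage 2: N_ring = 27 + 2·30 = 87
Stage 2: 27(ω_s−ω_c) = −87(ω_r−ω_c),  ω_s=0, ω_r=1
Stage 2: 27(0−ω_c) = −87(1−ω_c)  ⇒  114ω_c = 87  ⇒  ω_c = 29/38
  ⇒ ω_c²/ω_r² = 29/38
Coupling ω_r² = ω_r¹ ⇒ overall = 23/17 × 29/38 = 667/646

667/646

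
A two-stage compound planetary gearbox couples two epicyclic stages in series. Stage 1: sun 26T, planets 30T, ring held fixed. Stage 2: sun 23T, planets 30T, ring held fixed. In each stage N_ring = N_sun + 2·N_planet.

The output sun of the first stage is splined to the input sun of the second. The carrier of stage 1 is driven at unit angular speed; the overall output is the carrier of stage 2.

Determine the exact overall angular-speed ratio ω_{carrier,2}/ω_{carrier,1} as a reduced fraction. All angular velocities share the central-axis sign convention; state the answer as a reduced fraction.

644/689

Stage 1: N_ring = 26 + 2·30 = 86
Stage 1: 26(ω_s−ω_c) = −86(ω_r−ω_c),  ω_r=0, ω_c=1
Stage 1: ω_s = 1 − (86/26)(0−1) = 56/13
  ⇒ ω_s¹/ω_c¹ = 56/13
Stage 2: N_ring = 23 + 2·30 = 83
Stage 2: 23(ω_s−ω_c) = −83(ω_r−ω_c),  ω_r=0, ω_s=1
Stage 2: 23(1−ω_c) = −83(0−ω_c)  ⇒  106ω_c = 23  ⇒  ω_c = 23/106
  ⇒ ω_c²/ω_s² = 23/106
Coupling ω_s² = ω_s¹ ⇒ overall = 56/13 × 23/106 = 644/689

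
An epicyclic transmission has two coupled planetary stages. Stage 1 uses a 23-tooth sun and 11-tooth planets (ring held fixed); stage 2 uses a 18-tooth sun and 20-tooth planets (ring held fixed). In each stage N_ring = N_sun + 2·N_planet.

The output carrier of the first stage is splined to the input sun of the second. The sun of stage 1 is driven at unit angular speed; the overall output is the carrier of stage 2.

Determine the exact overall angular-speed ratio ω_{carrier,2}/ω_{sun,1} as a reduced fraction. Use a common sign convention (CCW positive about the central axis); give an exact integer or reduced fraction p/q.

207/2584

Stage 1: N_ring = 23 + 2·11 = 45
Stage 1: 23(ω_s−ω_c) = −45(ω_r−ω_c),  ω_r=0, ω_s=1
Stage 1: 23(1−ω_c) = −45(0−ω_c)  ⇒  68ω_c = 23  ⇒  ω_c = 23/68
  ⇒ ω_c¹/ω_s¹ = 23/68
Stage 2: N_ring = 18 + 2·20 = 58
Stage 2: 18(ω_s−ω_c) = −58(ω_r−ω_c),  ω_r=0, ω_s=1
Stage 2: 18(1−ω_c) = −58(0−ω_c)  ⇒  76ω_c = 18  ⇒  ω_c = 9/38
  ⇒ ω_c²/ω_s² = 9/38
Coupling ω_s² = ω_c¹ ⇒ overall = 23/68 × 9/38 = 207/2584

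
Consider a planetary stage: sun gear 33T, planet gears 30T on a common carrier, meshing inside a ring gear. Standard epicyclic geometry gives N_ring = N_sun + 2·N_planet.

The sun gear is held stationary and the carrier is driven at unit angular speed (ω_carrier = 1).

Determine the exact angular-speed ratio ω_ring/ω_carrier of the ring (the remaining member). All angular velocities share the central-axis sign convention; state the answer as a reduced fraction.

42/31

N_ring = 33 + 2·30 = 93
33(ω_s−ω_c) = −93(ω_r−ω_c),  ω_s=0, ω_c=1
ω_r = 1 − (33/93)(0−1) = 42/31
ω_r/ω_c = 42/31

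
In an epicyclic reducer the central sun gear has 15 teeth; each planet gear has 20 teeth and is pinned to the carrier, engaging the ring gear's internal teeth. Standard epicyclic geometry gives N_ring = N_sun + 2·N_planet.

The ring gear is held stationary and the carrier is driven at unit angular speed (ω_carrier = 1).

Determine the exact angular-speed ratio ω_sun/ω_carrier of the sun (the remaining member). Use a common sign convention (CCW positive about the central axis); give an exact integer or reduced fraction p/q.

N_ring = 15 + 2·20 = 55
15(ω_s−ω_c) = −55(ω_r−ω_c),  ω_r=0, ω_c=1
ω_s = 1 − (55/15)(0−1) = 14/3
ω_s/ω_c = 14/3

14/3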